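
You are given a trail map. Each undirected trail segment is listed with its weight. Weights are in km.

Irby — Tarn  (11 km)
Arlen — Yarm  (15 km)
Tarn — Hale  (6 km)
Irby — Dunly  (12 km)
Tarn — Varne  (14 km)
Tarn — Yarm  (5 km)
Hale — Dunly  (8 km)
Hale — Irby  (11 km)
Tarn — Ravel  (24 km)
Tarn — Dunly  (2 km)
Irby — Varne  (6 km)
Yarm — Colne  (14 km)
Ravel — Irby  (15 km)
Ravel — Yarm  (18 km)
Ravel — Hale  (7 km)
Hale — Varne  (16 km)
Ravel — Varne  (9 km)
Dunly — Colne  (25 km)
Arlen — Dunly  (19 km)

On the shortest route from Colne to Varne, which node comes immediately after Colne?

Yarm

Compare a few routes:
Colne–Yarm–Tarn–Irby–Varne: 14+5+11+6 = 36
Colne–Yarm–Tarn–Varne: 14+5+14 = 33
Colne–Yarm–Tarn–Dunly–Irby–Varne: 14+5+2+12+6 = 39
The minimum is 33 km via Colne–Yarm–Tarn–Varne.
So from Colne the first move is to Yarm.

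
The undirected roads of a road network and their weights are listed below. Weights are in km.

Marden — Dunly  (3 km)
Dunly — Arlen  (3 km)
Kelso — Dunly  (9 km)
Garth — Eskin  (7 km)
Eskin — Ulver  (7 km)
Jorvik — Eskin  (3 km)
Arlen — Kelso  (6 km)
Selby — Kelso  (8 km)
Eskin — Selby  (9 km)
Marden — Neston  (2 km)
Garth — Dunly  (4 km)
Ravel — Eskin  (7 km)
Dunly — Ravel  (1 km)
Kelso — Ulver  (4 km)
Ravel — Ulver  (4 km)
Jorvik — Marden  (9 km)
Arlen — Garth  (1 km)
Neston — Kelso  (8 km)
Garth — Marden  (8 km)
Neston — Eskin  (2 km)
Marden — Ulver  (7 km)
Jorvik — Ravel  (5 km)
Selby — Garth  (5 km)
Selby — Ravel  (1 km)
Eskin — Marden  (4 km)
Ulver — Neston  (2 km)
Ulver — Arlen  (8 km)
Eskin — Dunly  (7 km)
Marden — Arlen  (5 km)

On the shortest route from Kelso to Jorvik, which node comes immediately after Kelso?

Compare a few routes:
Kelso - Ulver - Ravel - Jorvik: 4+4+5 = 13
Kelso - Ulver - Eskin - Jorvik: 4+7+3 = 14
Kelso - Ulver - Neston - Eskin - Jorvik: 4+2+2+3 = 11
Kelso - Neston - Eskin - Jorvik: 8+2+3 = 13
Cheapest is Kelso - Ulver - Neston - Eskin - Jorvik at 11 km.
So from Kelso the first move is to Ulver.

Ulver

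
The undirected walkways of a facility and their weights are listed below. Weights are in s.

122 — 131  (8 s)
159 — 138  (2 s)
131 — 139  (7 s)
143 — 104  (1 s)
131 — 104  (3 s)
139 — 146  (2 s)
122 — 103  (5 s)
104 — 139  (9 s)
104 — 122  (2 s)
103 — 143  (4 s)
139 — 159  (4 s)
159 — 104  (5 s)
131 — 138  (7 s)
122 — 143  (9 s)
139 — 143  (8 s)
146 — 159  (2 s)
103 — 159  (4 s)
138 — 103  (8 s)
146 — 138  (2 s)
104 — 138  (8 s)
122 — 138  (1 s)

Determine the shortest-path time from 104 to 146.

5 s

Settle nodes by increasing distance from 104:
104: 0
143: 1  (via 104)
122: 2  (via 104)
138: 3  (via 122)
131: 3  (via 104)
159: 5  (via 104)
103: 5  (via 143)
146: 5  (via 138)
Shortest route: 104 → 122 → 138 → 146 = 5 s.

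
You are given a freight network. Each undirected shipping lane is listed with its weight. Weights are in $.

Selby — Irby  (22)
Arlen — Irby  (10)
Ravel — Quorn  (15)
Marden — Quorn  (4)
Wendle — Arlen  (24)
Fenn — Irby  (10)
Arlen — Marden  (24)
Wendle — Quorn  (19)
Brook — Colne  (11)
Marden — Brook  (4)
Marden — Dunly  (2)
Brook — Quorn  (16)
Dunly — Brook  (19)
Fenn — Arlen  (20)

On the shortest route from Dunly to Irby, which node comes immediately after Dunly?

Marden

Compare a few routes:
Dunly - Brook - Marden - Arlen - Irby: 19+4+24+10 = 57
Dunly - Marden - Arlen - Irby: 2+24+10 = 36
Dunly - Marden - Arlen - Fenn - Irby: 2+24+20+10 = 56
Dunly - Marden - Quorn - Wendle - Arlen - Irby: 2+4+19+24+10 = 59
The minimum is $36 via Dunly - Marden - Arlen - Irby.
So from Dunly the first move is to Marden.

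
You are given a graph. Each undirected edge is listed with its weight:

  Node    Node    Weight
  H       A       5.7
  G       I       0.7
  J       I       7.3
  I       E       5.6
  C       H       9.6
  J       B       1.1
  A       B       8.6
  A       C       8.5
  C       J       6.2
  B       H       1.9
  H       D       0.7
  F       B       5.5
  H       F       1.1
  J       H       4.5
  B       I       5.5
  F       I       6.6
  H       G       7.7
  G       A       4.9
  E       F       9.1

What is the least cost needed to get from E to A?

11.2

Settle nodes by increasing distance from E:
E: 0
I: 5.6  (via E)
G: 6.3  (via I)
F: 9.1  (via E)
H: 10.2  (via F)
D: 10.9  (via H)
B: 11.1  (via I)
A: 11.2  (via G)
Shortest route: E–I–G–A = 11.2.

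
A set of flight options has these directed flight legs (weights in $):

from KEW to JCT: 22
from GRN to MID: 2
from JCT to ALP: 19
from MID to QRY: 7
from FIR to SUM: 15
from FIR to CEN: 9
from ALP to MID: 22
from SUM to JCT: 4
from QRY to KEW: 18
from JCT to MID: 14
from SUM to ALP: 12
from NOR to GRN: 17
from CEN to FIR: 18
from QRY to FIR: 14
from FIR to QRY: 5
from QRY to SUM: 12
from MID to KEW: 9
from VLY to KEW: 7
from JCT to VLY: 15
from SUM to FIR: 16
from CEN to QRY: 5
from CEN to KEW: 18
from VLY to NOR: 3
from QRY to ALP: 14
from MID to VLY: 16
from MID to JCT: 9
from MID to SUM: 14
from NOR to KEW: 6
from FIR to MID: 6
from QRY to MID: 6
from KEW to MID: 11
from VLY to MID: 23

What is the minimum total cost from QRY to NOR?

$25

Enumerating some paths:
QRY–MID–VLY–NOR: 6+16+3 = 25
QRY–MID–JCT–VLY–NOR: 6+9+15+3 = 33
QRY–SUM–JCT–VLY–NOR: 12+4+15+3 = 34
The minimum is $25 via QRY–MID–VLY–NOR.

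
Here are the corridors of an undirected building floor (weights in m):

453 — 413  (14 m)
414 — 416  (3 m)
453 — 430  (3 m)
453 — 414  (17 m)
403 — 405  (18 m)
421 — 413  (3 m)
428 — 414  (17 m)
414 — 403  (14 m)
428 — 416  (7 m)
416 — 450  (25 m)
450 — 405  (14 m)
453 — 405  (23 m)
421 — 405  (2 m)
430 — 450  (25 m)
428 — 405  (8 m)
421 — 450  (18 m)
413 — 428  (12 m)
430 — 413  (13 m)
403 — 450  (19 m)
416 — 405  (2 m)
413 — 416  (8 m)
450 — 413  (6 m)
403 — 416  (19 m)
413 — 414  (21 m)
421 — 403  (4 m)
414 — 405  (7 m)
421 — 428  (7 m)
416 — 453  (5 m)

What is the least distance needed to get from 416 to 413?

7 m

Candidate routes:
416–413: 8 = 8
416–405–421–413: 2+2+3 = 7
Cheapest is 416–405–421–413 at 7 m.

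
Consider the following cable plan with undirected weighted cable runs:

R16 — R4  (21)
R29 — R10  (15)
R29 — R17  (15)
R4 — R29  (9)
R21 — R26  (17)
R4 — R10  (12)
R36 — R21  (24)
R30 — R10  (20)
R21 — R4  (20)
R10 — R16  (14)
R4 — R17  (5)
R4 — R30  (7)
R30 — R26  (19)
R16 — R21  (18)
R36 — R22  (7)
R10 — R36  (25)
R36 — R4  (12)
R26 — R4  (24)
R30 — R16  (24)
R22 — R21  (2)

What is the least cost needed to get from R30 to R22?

Settle nodes by increasing distance from R30:
R30: 0
R4: 7  (via R30)
R17: 12  (via R4)
R29: 16  (via R4)
R26: 19  (via R30)
R10: 19  (via R4)
R36: 19  (via R4)
R16: 24  (via R30)
R22: 26  (via R36)
Shortest route: R30 → R4 → R36 → R22 = 26.

26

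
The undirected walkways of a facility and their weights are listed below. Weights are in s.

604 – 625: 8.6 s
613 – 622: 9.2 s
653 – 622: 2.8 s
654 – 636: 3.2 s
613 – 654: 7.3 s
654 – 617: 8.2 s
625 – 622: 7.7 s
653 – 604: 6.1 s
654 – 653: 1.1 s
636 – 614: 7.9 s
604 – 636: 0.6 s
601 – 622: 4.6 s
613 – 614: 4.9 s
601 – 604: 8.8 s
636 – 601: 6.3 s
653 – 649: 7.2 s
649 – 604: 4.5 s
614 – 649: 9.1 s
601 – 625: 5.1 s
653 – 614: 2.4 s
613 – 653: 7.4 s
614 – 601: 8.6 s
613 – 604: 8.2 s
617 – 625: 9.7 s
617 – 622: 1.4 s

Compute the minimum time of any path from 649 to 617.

11.4 s

Settle nodes by increasing distance from 649:
649: 0
604: 4.5  (via 649)
636: 5.1  (via 604)
653: 7.2  (via 649)
654: 8.3  (via 636)
614: 9.1  (via 649)
622: 10  (via 653)
601: 11.4  (via 636)
617: 11.4  (via 622)
Shortest route: 649 → 653 → 622 → 617 = 11.4 s.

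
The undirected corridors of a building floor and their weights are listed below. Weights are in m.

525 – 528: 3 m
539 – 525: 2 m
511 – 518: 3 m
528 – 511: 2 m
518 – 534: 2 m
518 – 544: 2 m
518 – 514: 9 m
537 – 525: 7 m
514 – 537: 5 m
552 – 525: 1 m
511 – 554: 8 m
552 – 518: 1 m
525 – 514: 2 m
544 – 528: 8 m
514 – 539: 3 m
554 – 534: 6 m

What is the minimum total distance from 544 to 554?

Shortest distances from 544:
544: 0
518: 2  (via 544)
552: 3  (via 518)
534: 4  (via 518)
525: 4  (via 552)
511: 5  (via 518)
514: 6  (via 525)
539: 6  (via 525)
528: 7  (via 525)
554: 10  (via 534)
Shortest route: 544–518–534–554 = 10 m.

10 m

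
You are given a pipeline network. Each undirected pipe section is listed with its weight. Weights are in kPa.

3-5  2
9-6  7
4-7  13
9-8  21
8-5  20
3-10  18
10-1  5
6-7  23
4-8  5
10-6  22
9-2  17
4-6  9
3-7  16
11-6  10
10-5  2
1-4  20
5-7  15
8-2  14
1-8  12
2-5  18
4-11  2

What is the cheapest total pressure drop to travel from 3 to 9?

33 kPa

Compare a few routes:
3–5–2–9: 2+18+17 = 37
3–5–10–6–9: 2+2+22+7 = 33
3–5–10–1–8–9: 2+2+5+12+21 = 42
The minimum is 33 kPa via 3–5–10–6–9.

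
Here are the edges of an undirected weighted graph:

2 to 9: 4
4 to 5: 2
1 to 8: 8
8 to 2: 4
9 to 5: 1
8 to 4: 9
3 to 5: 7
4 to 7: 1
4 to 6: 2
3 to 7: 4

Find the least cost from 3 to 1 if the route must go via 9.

Shortest 3→9: 3–5–9 = 8
Shortest 9→1: 9–2–8–1 = 16
Total via 9: 8 + 16 = 24.

24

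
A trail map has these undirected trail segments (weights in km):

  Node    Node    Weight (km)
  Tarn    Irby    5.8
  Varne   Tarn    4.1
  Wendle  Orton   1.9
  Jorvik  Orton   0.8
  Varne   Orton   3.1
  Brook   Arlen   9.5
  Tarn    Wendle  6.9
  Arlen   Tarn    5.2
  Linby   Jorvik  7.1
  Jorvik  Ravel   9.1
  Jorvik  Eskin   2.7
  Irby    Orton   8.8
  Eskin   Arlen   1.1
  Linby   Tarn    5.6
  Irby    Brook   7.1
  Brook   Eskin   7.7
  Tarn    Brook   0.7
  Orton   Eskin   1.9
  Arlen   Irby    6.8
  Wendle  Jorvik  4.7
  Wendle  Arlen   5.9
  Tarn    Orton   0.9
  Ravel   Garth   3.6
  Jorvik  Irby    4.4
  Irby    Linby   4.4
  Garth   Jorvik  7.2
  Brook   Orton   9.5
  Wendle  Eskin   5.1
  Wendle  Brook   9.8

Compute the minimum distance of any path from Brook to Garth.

9.6 km

Candidate routes:
Brook → Tarn → Orton → Jorvik → Garth: 0.7+0.9+0.8+7.2 = 9.6
Brook → Tarn → Orton → Eskin → Jorvik → Garth: 0.7+0.9+1.9+2.7+7.2 = 13.4
Brook → Tarn → Orton → Jorvik → Ravel → Garth: 0.7+0.9+0.8+9.1+3.6 = 15.1
Cheapest is Brook → Tarn → Orton → Jorvik → Garth at 9.6 km.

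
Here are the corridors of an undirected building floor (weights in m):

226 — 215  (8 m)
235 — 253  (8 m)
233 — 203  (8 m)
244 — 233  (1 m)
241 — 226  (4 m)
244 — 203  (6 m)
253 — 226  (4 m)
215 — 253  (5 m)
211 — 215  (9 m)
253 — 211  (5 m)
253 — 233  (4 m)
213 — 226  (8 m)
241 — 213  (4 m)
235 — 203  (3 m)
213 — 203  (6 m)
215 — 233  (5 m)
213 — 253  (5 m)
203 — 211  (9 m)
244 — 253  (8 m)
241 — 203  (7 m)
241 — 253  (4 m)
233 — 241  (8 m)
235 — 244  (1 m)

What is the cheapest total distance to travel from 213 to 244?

10 m

Candidate routes:
213 - 241 - 233 - 244: 4+8+1 = 13
213 - 241 - 253 - 233 - 244: 4+4+4+1 = 13
213 - 253 - 233 - 244: 5+4+1 = 10
213 - 203 - 244: 6+6 = 12
The minimum is 10 m via 213 - 253 - 233 - 244.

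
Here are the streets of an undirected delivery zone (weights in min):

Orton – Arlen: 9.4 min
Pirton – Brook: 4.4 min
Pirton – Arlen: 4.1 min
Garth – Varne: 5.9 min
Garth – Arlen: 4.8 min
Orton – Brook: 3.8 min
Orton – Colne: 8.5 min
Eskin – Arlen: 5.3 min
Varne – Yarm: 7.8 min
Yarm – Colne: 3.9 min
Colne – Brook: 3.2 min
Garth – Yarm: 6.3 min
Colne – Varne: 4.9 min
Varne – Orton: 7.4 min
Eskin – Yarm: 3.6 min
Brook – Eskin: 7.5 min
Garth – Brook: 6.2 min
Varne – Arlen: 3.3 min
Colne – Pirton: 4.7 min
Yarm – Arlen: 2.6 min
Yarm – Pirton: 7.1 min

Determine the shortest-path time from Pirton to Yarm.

6.7 min

Enumerating some paths:
Pirton → Yarm: 7.1 = 7.1
Pirton → Brook → Colne → Yarm: 4.4+3.2+3.9 = 11.5
Pirton → Colne → Yarm: 4.7+3.9 = 8.6
Pirton → Arlen → Yarm: 4.1+2.6 = 6.7
Cheapest is Pirton → Arlen → Yarm at 6.7 min.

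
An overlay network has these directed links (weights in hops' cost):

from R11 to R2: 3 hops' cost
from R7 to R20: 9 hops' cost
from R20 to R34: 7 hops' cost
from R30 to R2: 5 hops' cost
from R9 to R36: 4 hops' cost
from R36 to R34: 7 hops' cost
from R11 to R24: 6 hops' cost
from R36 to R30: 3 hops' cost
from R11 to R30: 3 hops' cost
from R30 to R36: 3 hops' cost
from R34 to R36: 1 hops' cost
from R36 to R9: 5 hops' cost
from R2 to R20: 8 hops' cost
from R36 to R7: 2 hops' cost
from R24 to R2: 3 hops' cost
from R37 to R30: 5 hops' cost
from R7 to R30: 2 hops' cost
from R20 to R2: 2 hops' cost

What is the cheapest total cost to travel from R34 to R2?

9 hops' cost

Settle nodes by increasing distance from R34:
R34: 0
R36: 1  (via R34)
R7: 3  (via R36)
R30: 4  (via R36)
R9: 6  (via R36)
R2: 9  (via R30)
Shortest route: R34–R36–R30–R2 = 9 hops' cost.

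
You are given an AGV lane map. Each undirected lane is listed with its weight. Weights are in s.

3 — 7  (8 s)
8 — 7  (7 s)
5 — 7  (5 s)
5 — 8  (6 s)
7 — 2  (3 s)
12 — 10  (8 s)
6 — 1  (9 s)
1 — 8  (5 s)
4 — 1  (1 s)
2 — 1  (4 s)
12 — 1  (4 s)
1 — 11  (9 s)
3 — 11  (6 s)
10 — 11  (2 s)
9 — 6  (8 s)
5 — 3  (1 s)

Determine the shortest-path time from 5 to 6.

20 s

Enumerating some paths:
5–7–2–1–6: 5+3+4+9 = 21
5–8–1–6: 6+5+9 = 20
5–3–7–2–1–6: 1+8+3+4+9 = 25
The minimum is 20 s via 5–8–1–6.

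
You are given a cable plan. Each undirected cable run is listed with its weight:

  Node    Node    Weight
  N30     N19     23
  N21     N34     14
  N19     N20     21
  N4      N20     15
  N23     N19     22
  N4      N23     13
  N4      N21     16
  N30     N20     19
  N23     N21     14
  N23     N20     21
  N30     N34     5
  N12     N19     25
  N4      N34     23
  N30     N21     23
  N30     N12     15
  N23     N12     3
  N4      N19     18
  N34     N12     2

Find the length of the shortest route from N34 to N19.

Compare a few routes:
N34 → N30 → N19: 5+23 = 28
N34 → N12 → N19: 2+25 = 27
The minimum is 27 via N34 → N12 → N19.

27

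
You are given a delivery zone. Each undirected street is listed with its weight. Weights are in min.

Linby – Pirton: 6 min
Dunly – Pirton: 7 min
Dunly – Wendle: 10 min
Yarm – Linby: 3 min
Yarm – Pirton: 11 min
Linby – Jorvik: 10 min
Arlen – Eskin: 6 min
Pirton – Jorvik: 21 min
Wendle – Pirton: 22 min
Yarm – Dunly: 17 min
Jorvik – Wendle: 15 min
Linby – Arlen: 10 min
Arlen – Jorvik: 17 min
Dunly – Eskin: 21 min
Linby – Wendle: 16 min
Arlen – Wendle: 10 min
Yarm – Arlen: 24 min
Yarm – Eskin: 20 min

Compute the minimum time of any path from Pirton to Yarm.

Candidate routes:
Pirton–Linby–Yarm: 6+3 = 9
Pirton–Yarm: 11 = 11
The minimum is 9 min via Pirton–Linby–Yarm.

9 min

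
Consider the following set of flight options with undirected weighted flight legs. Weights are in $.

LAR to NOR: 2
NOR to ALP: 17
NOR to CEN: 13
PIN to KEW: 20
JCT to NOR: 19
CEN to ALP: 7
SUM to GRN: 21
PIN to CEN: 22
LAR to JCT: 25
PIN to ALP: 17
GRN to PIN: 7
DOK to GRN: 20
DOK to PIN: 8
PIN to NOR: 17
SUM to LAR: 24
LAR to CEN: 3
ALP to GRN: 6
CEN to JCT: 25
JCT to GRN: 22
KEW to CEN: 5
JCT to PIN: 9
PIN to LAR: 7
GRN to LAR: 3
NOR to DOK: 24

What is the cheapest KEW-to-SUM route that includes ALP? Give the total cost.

Best KEW to ALP: KEW–CEN–ALP costing 12
Best ALP to SUM: ALP–GRN–SUM costing 27
Total via ALP: 12 + 27 = $39.

$39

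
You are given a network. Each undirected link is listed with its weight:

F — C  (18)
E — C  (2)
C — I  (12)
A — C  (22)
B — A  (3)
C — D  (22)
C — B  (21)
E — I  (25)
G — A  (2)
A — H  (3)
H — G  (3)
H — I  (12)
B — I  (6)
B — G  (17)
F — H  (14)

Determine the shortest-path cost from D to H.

46

Candidate routes:
D - C - I - B - A - G - H: 22+12+6+3+2+3 = 48
D - C - I - H: 22+12+12 = 46
D - C - A - H: 22+22+3 = 47
Cheapest is D - C - I - H at 46.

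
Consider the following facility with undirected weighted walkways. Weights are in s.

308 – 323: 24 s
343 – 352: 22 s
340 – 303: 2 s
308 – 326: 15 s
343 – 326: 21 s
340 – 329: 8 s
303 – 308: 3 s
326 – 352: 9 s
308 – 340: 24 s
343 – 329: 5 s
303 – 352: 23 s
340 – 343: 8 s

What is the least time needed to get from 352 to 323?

Settle nodes by increasing distance from 352:
352: 0
326: 9  (via 352)
343: 22  (via 352)
303: 23  (via 352)
308: 24  (via 326)
340: 25  (via 303)
329: 27  (via 343)
323: 48  (via 308)
Shortest route: 352 → 326 → 308 → 323 = 48 s.

48 s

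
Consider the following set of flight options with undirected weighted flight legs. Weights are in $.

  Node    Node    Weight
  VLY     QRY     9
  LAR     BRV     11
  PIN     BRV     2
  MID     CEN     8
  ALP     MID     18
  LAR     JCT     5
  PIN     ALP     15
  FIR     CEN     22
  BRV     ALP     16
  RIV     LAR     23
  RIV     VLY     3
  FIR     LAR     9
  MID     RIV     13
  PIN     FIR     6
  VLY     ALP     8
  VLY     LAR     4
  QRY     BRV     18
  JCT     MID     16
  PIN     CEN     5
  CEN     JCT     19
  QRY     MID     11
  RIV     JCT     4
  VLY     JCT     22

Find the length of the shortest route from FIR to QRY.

Settle nodes by increasing distance from FIR:
FIR: 0
PIN: 6  (via FIR)
BRV: 8  (via PIN)
LAR: 9  (via FIR)
CEN: 11  (via PIN)
VLY: 13  (via LAR)
JCT: 14  (via LAR)
RIV: 16  (via VLY)
MID: 19  (via CEN)
ALP: 21  (via PIN)
QRY: 22  (via VLY)
Shortest route: FIR → LAR → VLY → QRY = $22.

$22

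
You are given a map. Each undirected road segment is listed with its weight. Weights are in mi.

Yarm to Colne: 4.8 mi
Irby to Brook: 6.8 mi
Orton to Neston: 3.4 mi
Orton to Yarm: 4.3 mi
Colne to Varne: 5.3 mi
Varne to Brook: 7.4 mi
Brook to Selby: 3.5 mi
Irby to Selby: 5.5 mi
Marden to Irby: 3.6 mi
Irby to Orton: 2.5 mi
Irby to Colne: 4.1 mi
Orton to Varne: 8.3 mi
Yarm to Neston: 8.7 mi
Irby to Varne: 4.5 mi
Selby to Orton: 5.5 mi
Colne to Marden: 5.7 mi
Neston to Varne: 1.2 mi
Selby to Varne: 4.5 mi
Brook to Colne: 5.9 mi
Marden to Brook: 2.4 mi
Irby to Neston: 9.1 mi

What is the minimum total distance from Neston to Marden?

9.3 mi

Running Dijkstra from Neston:
Neston: 0
Varne: 1.2  (via Neston)
Orton: 3.4  (via Neston)
Irby: 5.7  (via Varne)
Selby: 5.7  (via Varne)
Colne: 6.5  (via Varne)
Yarm: 7.7  (via Orton)
Brook: 8.6  (via Varne)
Marden: 9.3  (via Irby)
Shortest route: Neston → Varne → Irby → Marden = 9.3 mi.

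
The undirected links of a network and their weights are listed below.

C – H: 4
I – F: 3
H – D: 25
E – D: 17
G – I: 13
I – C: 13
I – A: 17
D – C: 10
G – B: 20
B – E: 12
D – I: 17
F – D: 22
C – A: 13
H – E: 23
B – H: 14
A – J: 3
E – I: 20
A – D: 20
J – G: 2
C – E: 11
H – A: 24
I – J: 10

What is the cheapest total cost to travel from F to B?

34

Shortest distances from F:
F: 0
I: 3  (via F)
J: 13  (via I)
G: 15  (via J)
A: 16  (via J)
C: 16  (via I)
D: 20  (via I)
H: 20  (via C)
E: 23  (via I)
B: 34  (via H)
Shortest route: F–I–C–H–B = 34.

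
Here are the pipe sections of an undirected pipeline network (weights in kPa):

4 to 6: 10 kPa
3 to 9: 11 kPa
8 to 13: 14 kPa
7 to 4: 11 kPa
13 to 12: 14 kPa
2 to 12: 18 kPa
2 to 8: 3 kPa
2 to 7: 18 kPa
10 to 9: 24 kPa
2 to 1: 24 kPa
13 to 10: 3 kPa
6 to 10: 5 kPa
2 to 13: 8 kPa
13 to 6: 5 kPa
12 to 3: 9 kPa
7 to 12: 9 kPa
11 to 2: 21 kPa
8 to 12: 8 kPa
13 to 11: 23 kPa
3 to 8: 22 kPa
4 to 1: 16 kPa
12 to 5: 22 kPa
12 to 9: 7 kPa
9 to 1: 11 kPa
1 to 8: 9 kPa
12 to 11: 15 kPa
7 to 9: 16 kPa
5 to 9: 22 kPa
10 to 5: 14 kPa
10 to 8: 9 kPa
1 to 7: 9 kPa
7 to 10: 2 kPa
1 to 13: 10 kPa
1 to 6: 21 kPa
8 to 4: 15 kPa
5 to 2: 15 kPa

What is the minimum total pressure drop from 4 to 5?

Candidate routes:
4 - 6 - 10 - 5: 10+5+14 = 29
4 - 6 - 13 - 10 - 5: 10+5+3+14 = 32
4 - 7 - 10 - 5: 11+2+14 = 27
The minimum is 27 kPa via 4 - 7 - 10 - 5.

27 kPa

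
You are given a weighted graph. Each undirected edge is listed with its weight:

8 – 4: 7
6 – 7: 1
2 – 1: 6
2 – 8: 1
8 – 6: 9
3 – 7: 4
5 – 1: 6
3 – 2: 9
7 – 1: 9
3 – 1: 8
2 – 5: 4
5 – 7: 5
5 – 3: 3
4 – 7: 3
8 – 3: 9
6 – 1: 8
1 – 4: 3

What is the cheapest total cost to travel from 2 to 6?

10

Candidate routes:
2 - 5 - 3 - 7 - 6: 4+3+4+1 = 12
2 - 1 - 4 - 7 - 6: 6+3+3+1 = 13
2 - 8 - 6: 1+9 = 10
2 - 8 - 4 - 7 - 6: 1+7+3+1 = 12
Cheapest is 2 - 8 - 6 at 10.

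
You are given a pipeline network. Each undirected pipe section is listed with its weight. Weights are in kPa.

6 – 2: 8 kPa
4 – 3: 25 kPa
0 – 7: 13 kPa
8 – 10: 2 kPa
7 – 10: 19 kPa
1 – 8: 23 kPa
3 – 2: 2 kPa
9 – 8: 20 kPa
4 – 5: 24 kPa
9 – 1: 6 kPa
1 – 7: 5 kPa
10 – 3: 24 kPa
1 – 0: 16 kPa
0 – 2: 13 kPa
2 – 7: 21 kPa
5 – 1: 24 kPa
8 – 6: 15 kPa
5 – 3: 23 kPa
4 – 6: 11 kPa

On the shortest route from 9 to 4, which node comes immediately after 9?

Enumerating some paths:
9 - 8 - 6 - 4: 20+15+11 = 46
9 - 1 - 0 - 2 - 6 - 4: 6+16+13+8+11 = 54
9 - 1 - 7 - 2 - 6 - 4: 6+5+21+8+11 = 51
The minimum is 46 kPa via 9 - 8 - 6 - 4.
So from 9 the first move is to 8.

8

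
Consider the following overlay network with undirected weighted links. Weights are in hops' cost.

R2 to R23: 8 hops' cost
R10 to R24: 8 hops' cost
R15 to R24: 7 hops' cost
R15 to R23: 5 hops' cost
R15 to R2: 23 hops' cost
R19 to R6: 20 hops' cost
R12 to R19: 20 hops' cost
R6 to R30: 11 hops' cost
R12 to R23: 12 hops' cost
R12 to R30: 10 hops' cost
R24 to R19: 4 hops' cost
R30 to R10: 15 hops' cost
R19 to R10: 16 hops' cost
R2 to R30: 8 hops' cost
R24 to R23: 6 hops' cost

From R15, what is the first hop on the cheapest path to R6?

R24

Compare a few routes:
R15–R24–R19–R6: 7+4+20 = 31
R15–R23–R2–R30–R6: 5+8+8+11 = 32
R15–R23–R24–R19–R6: 5+6+4+20 = 35
Cheapest is R15–R24–R19–R6 at 31 hops' cost.
So from R15 the first move is to R24.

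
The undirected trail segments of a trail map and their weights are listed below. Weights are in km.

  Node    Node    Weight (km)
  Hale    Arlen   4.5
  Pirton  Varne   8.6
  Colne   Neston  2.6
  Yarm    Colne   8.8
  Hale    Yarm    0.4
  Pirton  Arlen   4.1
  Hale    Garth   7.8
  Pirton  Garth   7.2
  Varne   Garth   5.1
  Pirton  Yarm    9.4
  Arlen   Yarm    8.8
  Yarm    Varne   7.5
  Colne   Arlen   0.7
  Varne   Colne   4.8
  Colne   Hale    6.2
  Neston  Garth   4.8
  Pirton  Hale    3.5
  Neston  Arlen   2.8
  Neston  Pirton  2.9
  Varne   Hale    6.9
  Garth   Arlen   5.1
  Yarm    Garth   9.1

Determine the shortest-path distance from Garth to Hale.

Running Dijkstra from Garth:
Garth: 0
Neston: 4.8  (via Garth)
Arlen: 5.1  (via Garth)
Varne: 5.1  (via Garth)
Colne: 5.8  (via Arlen)
Pirton: 7.2  (via Garth)
Hale: 7.8  (via Garth)
Shortest route: Garth → Hale = 7.8 km.

7.8 km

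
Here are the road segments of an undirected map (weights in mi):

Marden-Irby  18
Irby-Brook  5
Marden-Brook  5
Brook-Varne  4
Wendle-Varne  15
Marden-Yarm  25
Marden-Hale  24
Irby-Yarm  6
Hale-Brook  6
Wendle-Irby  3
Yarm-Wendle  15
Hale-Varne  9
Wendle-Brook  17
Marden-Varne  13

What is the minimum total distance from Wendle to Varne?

12 mi

Compare a few routes:
Wendle–Irby–Brook–Varne: 3+5+4 = 12
Wendle–Varne: 15 = 15
The minimum is 12 mi via Wendle–Irby–Brook–Varne.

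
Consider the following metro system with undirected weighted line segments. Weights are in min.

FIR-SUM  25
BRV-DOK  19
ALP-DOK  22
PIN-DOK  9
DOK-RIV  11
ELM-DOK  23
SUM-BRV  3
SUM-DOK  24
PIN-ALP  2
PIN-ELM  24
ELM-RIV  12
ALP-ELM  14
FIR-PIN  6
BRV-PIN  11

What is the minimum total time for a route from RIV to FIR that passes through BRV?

47 min

Shortest RIV→BRV: RIV–DOK–BRV = 30
Best BRV to FIR: BRV–PIN–FIR costing 17
Total via BRV: 30 + 17 = 47 min.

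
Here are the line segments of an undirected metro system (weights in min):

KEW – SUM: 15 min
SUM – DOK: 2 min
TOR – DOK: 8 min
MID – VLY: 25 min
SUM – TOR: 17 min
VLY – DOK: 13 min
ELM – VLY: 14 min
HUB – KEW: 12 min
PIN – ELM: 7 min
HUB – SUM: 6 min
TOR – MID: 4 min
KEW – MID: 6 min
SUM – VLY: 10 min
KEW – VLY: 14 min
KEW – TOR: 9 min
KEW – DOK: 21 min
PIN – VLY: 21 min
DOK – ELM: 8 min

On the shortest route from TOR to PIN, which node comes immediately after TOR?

Enumerating some paths:
TOR - DOK - SUM - VLY - ELM - PIN: 8+2+10+14+7 = 41
TOR - SUM - DOK - ELM - PIN: 17+2+8+7 = 34
TOR - DOK - ELM - PIN: 8+8+7 = 23
The minimum is 23 min via TOR - DOK - ELM - PIN.
So from TOR the first move is to DOK.

DOK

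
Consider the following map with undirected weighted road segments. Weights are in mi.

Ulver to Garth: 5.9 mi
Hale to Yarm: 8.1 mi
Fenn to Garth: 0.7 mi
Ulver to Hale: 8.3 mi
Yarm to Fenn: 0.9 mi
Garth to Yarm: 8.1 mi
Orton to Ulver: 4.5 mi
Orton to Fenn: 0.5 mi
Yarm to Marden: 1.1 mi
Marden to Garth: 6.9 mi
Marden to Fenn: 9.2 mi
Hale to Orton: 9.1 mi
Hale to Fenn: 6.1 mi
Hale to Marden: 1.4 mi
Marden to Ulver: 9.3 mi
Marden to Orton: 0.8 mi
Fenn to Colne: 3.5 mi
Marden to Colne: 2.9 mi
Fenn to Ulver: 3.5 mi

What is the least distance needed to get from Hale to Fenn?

2.7 mi

Candidate routes:
Hale - Marden - Orton - Fenn: 1.4+0.8+0.5 = 2.7
Hale - Marden - Yarm - Fenn: 1.4+1.1+0.9 = 3.4
The minimum is 2.7 mi via Hale - Marden - Orton - Fenn.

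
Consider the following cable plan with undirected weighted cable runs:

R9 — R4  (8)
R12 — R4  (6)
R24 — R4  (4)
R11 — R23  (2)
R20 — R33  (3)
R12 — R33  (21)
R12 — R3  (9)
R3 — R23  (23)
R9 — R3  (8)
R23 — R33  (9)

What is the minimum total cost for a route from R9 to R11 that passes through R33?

Shortest R9→R33: R9 → R4 → R12 → R33 = 35
Best R33 to R11: R33 → R23 → R11 costing 11
Total via R33: 35 + 11 = 46.

46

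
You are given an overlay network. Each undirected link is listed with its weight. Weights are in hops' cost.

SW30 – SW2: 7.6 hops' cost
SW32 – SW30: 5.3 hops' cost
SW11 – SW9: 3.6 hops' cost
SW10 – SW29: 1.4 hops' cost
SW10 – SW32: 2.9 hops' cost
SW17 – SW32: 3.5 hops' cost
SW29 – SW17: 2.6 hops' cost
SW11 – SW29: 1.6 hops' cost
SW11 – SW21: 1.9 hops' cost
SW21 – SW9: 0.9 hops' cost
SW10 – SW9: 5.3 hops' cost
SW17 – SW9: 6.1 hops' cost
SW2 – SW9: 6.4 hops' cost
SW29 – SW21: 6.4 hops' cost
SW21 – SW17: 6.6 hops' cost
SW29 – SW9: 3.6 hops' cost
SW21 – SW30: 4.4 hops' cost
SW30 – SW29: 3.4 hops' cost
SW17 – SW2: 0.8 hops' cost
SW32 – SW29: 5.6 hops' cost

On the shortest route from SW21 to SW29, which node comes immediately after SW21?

SW11

Enumerating some paths:
SW21–SW9–SW29: 0.9+3.6 = 4.5
SW21–SW11–SW29: 1.9+1.6 = 3.5
SW21–SW29: 6.4 = 6.4
SW21–SW9–SW11–SW29: 0.9+3.6+1.6 = 6.1
Cheapest is SW21–SW11–SW29 at 3.5 hops' cost.
So from SW21 the first move is to SW11.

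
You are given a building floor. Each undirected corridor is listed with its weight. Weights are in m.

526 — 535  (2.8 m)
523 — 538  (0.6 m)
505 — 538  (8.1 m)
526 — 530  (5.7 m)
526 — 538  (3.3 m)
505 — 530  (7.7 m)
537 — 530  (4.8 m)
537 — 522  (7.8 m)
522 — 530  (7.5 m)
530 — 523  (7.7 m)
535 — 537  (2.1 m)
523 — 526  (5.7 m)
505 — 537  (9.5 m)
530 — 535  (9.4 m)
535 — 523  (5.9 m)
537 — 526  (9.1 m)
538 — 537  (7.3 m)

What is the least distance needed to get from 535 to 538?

Shortest distances from 535:
535: 0
537: 2.1  (via 535)
526: 2.8  (via 535)
523: 5.9  (via 535)
538: 6.1  (via 526)
Shortest route: 535–526–538 = 6.1 m.

6.1 m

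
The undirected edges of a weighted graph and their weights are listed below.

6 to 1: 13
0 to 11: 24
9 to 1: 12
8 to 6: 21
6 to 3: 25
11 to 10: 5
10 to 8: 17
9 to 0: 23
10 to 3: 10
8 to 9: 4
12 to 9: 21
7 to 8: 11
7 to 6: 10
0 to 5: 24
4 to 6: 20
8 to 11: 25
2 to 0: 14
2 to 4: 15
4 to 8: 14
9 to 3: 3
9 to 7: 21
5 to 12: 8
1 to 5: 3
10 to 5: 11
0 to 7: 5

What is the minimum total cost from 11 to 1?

Running Dijkstra from 11:
11: 0
10: 5  (via 11)
3: 15  (via 10)
5: 16  (via 10)
9: 18  (via 3)
1: 19  (via 5)
Shortest route: 11 → 10 → 5 → 1 = 19.

19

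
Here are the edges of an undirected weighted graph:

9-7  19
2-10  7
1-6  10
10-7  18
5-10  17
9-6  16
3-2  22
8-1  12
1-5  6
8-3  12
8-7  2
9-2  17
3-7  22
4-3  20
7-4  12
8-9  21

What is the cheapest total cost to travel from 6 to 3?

Enumerating some paths:
6 - 1 - 8 - 3: 10+12+12 = 34
6 - 1 - 8 - 7 - 3: 10+12+2+22 = 46
The minimum is 34 via 6 - 1 - 8 - 3.

34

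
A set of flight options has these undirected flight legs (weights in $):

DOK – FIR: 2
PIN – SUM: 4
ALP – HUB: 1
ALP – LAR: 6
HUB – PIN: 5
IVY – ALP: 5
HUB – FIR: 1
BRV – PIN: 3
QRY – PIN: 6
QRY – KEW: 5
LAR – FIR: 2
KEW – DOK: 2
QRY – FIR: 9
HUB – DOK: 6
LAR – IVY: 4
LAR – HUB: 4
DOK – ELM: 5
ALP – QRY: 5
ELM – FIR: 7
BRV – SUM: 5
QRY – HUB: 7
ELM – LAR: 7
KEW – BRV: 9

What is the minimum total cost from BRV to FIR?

Settle nodes by increasing distance from BRV:
BRV: 0
PIN: 3  (via BRV)
SUM: 5  (via BRV)
HUB: 8  (via PIN)
ALP: 9  (via HUB)
FIR: 9  (via HUB)
Shortest route: BRV → PIN → HUB → FIR = $9.

$9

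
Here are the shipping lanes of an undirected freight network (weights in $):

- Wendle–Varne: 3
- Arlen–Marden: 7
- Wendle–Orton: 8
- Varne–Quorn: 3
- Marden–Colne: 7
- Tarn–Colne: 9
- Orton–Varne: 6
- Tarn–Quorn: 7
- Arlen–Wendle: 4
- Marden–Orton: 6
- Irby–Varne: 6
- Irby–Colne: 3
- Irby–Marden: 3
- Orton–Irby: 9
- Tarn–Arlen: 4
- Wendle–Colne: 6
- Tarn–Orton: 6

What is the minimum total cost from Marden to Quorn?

$12

Running Dijkstra from Marden:
Marden: 0
Irby: 3  (via Marden)
Orton: 6  (via Marden)
Colne: 6  (via Irby)
Arlen: 7  (via Marden)
Varne: 9  (via Irby)
Tarn: 11  (via Arlen)
Wendle: 11  (via Arlen)
Quorn: 12  (via Varne)
Shortest route: Marden → Irby → Varne → Quorn = $12.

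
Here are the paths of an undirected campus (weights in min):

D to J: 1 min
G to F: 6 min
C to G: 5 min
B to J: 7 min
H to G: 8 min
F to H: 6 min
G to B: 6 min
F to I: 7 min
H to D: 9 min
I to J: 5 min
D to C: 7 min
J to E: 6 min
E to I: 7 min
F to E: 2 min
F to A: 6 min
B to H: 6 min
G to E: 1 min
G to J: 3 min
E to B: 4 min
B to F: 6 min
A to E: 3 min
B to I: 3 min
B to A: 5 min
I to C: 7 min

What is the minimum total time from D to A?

Compare a few routes:
D - J - B - A: 1+7+5 = 13
D - J - G - E - A: 1+3+1+3 = 8
D - J - G - E - F - A: 1+3+1+2+6 = 13
D - J - E - A: 1+6+3 = 10
Cheapest is D - J - G - E - A at 8 min.

8 min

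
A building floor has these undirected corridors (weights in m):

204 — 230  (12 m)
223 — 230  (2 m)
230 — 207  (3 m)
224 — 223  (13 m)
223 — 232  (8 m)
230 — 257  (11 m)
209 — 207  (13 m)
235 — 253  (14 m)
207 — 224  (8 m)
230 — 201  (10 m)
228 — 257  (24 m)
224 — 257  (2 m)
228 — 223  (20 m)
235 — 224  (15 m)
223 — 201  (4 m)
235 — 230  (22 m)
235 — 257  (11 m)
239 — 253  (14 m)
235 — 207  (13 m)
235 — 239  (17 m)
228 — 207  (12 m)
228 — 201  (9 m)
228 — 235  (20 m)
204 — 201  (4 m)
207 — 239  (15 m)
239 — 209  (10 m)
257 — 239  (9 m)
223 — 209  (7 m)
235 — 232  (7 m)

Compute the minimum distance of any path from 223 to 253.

Candidate routes:
223–232–235–253: 8+7+14 = 29
223–230–207–235–253: 2+3+13+14 = 32
223–209–239–253: 7+10+14 = 31
223–230–207–239–253: 2+3+15+14 = 34
Cheapest is 223–232–235–253 at 29 m.

29 m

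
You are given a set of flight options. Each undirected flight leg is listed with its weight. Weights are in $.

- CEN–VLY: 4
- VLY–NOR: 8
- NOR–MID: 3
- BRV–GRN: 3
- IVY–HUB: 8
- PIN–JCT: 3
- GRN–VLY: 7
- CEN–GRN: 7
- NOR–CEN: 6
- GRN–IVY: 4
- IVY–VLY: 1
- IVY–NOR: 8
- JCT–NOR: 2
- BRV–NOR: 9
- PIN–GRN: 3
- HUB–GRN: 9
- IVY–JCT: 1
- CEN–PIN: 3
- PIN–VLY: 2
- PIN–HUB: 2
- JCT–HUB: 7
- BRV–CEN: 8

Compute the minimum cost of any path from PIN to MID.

Settle nodes by increasing distance from PIN:
PIN: 0
VLY: 2  (via PIN)
HUB: 2  (via PIN)
GRN: 3  (via PIN)
IVY: 3  (via VLY)
JCT: 3  (via PIN)
CEN: 3  (via PIN)
NOR: 5  (via JCT)
BRV: 6  (via GRN)
MID: 8  (via NOR)
Shortest route: PIN–JCT–NOR–MID = $8.

$8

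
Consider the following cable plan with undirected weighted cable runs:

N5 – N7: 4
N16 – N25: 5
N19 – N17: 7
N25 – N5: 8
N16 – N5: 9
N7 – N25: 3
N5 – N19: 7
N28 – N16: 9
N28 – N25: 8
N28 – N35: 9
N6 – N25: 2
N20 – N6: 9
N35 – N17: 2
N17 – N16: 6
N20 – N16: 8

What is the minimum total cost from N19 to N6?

Running Dijkstra from N19:
N19: 0
N5: 7  (via N19)
N17: 7  (via N19)
N35: 9  (via N17)
N7: 11  (via N5)
N16: 13  (via N17)
N25: 14  (via N7)
N6: 16  (via N25)
Shortest route: N19 → N5 → N7 → N25 → N6 = 16.

16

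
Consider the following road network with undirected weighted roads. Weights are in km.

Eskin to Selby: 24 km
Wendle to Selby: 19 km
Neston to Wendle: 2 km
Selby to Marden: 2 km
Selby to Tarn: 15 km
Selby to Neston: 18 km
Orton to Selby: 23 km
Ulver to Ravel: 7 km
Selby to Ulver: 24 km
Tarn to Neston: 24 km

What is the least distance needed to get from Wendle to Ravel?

50 km

Compare a few routes:
Wendle–Selby–Ulver–Ravel: 19+24+7 = 50
Wendle–Neston–Tarn–Selby–Ulver–Ravel: 2+24+15+24+7 = 72
Wendle–Neston–Selby–Ulver–Ravel: 2+18+24+7 = 51
The minimum is 50 km via Wendle–Selby–Ulver–Ravel.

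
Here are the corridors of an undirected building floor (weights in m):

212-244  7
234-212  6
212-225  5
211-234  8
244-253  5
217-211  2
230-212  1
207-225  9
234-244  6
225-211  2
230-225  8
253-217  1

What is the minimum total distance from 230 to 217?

Compare a few routes:
230–212–234–211–217: 1+6+8+2 = 17
230–212–225–211–217: 1+5+2+2 = 10
230–225–211–217: 8+2+2 = 12
230–212–244–253–217: 1+7+5+1 = 14
Cheapest is 230–212–225–211–217 at 10 m.

10 m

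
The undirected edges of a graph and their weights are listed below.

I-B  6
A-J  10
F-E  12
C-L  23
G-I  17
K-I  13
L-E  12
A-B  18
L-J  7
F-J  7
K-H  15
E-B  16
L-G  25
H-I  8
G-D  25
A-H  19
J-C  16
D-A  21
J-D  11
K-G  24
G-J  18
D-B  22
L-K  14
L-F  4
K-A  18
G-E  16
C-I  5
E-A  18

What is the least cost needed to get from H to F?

Compare a few routes:
H–A–J–F: 19+10+7 = 36
H–K–L–F: 15+14+4 = 33
H–I–C–J–F: 8+5+16+7 = 36
Cheapest is H–K–L–F at 33.

33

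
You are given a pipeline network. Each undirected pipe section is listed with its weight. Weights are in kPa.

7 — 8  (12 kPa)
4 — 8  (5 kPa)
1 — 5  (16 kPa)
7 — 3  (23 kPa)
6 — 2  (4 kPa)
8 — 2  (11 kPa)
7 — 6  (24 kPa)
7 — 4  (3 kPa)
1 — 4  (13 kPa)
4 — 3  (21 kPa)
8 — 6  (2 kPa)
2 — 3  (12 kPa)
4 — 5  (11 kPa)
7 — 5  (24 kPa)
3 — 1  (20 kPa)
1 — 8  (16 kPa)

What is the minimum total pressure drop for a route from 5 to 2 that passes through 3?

44 kPa

Shortest 5→3: 5–4–3 = 32
Best 3 to 2: 3–2 costing 12
Total via 3: 32 + 12 = 44 kPa.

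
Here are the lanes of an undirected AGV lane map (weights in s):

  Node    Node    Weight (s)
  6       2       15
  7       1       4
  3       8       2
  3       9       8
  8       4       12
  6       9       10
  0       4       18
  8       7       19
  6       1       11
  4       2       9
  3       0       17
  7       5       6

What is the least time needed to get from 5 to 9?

31 s

Shortest distances from 5:
5: 0
7: 6  (via 5)
1: 10  (via 7)
6: 21  (via 1)
8: 25  (via 7)
3: 27  (via 8)
9: 31  (via 6)
Shortest route: 5–7–1–6–9 = 31 s.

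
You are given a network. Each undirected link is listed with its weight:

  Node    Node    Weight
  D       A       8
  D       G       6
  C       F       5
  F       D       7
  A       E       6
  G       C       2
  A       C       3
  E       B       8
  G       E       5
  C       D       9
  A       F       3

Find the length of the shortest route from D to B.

Shortest distances from D:
D: 0
G: 6  (via D)
F: 7  (via D)
A: 8  (via D)
C: 8  (via G)
E: 11  (via G)
B: 19  (via E)
Shortest route: D–G–E–B = 19.

19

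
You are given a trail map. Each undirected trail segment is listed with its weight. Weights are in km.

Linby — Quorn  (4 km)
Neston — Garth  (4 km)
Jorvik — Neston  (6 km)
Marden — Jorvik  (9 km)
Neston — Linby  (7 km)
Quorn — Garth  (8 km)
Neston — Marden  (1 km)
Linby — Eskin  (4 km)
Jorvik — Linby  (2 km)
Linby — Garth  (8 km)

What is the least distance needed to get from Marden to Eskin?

12 km

Running Dijkstra from Marden:
Marden: 0
Neston: 1  (via Marden)
Garth: 5  (via Neston)
Jorvik: 7  (via Neston)
Linby: 8  (via Neston)
Quorn: 12  (via Linby)
Eskin: 12  (via Linby)
Shortest route: Marden–Neston–Linby–Eskin = 12 km.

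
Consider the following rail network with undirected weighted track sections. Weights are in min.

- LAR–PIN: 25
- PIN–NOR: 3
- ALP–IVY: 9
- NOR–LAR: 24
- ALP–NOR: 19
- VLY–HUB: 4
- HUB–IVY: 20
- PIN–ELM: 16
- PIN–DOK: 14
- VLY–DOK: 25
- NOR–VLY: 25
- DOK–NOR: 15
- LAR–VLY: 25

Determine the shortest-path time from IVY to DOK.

Enumerating some paths:
IVY–ALP–NOR–DOK: 9+19+15 = 43
IVY–ALP–NOR–PIN–DOK: 9+19+3+14 = 45
The minimum is 43 min via IVY–ALP–NOR–DOK.

43 min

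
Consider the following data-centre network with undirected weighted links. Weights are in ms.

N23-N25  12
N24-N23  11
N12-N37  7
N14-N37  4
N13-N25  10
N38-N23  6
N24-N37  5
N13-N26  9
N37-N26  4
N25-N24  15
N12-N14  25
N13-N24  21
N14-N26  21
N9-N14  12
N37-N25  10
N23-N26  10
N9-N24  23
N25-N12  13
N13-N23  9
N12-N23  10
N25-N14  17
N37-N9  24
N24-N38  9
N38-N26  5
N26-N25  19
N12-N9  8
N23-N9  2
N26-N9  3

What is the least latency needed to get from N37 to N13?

13 ms

Running Dijkstra from N37:
N37: 0
N14: 4  (via N37)
N26: 4  (via N37)
N24: 5  (via N37)
N12: 7  (via N37)
N9: 7  (via N26)
N38: 9  (via N26)
N23: 9  (via N9)
N25: 10  (via N37)
N13: 13  (via N26)
Shortest route: N37 → N26 → N13 = 13 ms.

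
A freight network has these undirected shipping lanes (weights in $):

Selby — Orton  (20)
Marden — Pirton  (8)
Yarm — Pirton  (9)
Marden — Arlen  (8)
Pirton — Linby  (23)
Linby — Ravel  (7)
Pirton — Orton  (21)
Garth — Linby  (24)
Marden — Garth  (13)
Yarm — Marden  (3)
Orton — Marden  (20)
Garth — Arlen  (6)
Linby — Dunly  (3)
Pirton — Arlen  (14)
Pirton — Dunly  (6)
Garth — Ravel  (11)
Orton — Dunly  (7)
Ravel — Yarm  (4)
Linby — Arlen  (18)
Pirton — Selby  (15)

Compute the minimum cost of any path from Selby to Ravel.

Running Dijkstra from Selby:
Selby: 0
Pirton: 15  (via Selby)
Orton: 20  (via Selby)
Dunly: 21  (via Pirton)
Marden: 23  (via Pirton)
Yarm: 24  (via Pirton)
Linby: 24  (via Dunly)
Ravel: 28  (via Yarm)
Shortest route: Selby–Pirton–Yarm–Ravel = $28.

$28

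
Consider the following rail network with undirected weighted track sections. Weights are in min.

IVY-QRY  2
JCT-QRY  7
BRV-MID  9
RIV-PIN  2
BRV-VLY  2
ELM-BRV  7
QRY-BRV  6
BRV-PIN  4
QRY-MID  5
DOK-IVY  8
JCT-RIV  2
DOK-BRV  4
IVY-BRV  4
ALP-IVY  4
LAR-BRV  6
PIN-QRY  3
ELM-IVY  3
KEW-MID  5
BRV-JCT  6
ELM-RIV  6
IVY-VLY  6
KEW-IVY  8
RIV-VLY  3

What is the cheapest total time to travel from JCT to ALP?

Settle nodes by increasing distance from JCT:
JCT: 0
RIV: 2  (via JCT)
PIN: 4  (via RIV)
VLY: 5  (via RIV)
BRV: 6  (via JCT)
QRY: 7  (via JCT)
ELM: 8  (via RIV)
IVY: 9  (via QRY)
DOK: 10  (via BRV)
MID: 12  (via QRY)
LAR: 12  (via BRV)
ALP: 13  (via IVY)
Shortest route: JCT → QRY → IVY → ALP = 13 min.

13 min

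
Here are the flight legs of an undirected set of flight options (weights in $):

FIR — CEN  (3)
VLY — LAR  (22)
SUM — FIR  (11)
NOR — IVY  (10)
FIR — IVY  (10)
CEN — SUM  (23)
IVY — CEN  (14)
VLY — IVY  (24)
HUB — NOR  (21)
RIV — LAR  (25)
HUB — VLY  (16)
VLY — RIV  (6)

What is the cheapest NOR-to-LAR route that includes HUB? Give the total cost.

$59

Shortest NOR→HUB: NOR–HUB = 21
Best HUB to LAR: HUB–VLY–LAR costing 38
Total via HUB: 21 + 38 = $59.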